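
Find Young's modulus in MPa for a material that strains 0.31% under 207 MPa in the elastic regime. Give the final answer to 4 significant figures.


E = sigma / epsilon
epsilon = 0.31% = 3.1e-03
E = 207 / 3.1e-03
E = 66770 MPa


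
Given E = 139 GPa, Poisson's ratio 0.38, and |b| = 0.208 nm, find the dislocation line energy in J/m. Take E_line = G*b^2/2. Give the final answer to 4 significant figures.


Step 1: G = E / (2*(1+nu))
G = 139 / (2*(1+0.38)) = 50.3623 GPa = 5.03623e+10 Pa
Step 2: E_line = G*b^2/2
b = 0.208 nm = 2.08e-10 m
E_line = 0.5 * 5.03623e+10 * (2.08e-10)^2 = 1.089e-09 J/m


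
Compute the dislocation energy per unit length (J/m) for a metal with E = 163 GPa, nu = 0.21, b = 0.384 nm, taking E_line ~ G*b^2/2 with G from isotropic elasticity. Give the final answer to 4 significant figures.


Step 1: G = E / (2*(1+nu))
G = 163 / (2*(1+0.21)) = 67.3554 GPa = 6.73554e+10 Pa
Step 2: E_line = G*b^2/2
b = 0.384 nm = 3.84e-10 m
E_line = 0.5 * 6.73554e+10 * (3.84e-10)^2 = 4.966e-09 J/m


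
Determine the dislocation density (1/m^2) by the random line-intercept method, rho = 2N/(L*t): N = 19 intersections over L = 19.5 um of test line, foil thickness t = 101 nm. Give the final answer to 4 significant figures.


rho = 2N / (L * t)
L = 19.5 um = 1.95e-05 m, t = 101 nm = 1.01e-07 m
rho = 2 * 19 / (1.95e-05 * 1.01e-07)
rho = 1.929e+13 1/m^2


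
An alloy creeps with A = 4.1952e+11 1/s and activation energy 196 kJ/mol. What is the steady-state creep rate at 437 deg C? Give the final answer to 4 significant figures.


rate = A * exp(-Q / (R*T))
T = 437 + 273.15 = 710.15 K
rate = 4.1952e+11 * exp(-196e3 / (8.314 * 710.15))
rate = 1.605e-03 1/s


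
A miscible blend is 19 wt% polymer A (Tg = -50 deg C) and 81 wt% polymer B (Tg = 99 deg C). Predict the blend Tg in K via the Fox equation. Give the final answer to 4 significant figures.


1/Tg = w1/Tg1 + w2/Tg2 (in Kelvin)
Tg1 = 223.15 K, Tg2 = 372.15 K
1/Tg = 0.19/223.15 + 0.81/372.15
Tg = 330.3 K


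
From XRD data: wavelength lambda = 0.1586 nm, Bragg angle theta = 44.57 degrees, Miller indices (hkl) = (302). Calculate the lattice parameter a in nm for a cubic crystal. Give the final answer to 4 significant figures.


d = lambda / (2*sin(theta))
d = 0.1586 / (2*sin(44.57 deg))
d = 0.112998 nm
a = d * sqrt(h^2+k^2+l^2) = 0.112998 * sqrt(13)
a = 0.4074 nm


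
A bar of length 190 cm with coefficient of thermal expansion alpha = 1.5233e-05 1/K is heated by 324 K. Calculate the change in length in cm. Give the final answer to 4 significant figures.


dL = L0 * alpha * dT
dL = 190 * 1.5233e-05 * 324
dL = 0.9377 cm


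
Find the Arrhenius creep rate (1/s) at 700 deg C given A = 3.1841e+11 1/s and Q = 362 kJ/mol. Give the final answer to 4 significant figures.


rate = A * exp(-Q / (R*T))
T = 700 + 273.15 = 973.15 K
rate = 3.1841e+11 * exp(-362e3 / (8.314 * 973.15))
rate = 1.179e-08 1/s


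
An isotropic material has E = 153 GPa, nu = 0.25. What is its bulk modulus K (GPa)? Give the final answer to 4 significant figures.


K = E / (3*(1-2*nu))
K = 153 / (3*(1-2*0.25))
K = 102 GPa


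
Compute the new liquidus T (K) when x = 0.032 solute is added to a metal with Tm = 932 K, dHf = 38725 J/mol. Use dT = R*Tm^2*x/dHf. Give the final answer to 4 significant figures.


dT = R*Tm^2*x / dHf
dT = 8.314 * 932^2 * 0.032 / 38725
dT = 5.96761 K
T_new = 932 - 5.96761 = 926 K


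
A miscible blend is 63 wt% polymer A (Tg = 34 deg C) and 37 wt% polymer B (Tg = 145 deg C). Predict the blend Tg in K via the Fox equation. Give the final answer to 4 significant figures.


1/Tg = w1/Tg1 + w2/Tg2 (in Kelvin)
Tg1 = 307.15 K, Tg2 = 418.15 K
1/Tg = 0.63/307.15 + 0.37/418.15
Tg = 340.6 K


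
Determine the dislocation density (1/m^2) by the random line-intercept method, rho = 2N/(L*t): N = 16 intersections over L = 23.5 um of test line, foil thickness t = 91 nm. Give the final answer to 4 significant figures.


rho = 2N / (L * t)
L = 23.5 um = 2.35e-05 m, t = 91 nm = 9.1e-08 m
rho = 2 * 16 / (2.35e-05 * 9.1e-08)
rho = 1.496e+13 1/m^2


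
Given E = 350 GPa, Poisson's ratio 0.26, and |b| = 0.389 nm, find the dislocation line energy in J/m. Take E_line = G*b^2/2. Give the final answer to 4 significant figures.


Step 1: G = E / (2*(1+nu))
G = 350 / (2*(1+0.26)) = 138.889 GPa = 1.38889e+11 Pa
Step 2: E_line = G*b^2/2
b = 0.389 nm = 3.89e-10 m
E_line = 0.5 * 1.38889e+11 * (3.89e-10)^2 = 1.051e-08 J/m


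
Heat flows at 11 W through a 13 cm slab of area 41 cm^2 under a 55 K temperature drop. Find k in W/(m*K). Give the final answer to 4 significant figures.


k = Q*L / (A*dT)
L = 0.13 m, A = 4.1e-03 m^2
k = 11 * 0.13 / (4.1e-03 * 55)
k = 6.341 W/(m*K)


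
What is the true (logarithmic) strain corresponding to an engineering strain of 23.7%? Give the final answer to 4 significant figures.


epsilon_true = ln(1 + epsilon_eng)
epsilon_true = ln(1 + 0.237)
epsilon_true = 0.2127


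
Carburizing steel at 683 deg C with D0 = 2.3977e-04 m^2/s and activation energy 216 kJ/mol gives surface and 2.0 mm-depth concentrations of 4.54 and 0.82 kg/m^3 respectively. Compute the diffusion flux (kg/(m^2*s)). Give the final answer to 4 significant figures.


Step 1: D = D0 * exp(-Qd/(R*T))
T = 683 + 273.15 = 956.15 K
D = 2.3977e-04 * exp(-216e3 / (8.314 * 956.15)) = 3.79535e-16 m^2/s
Step 2: J = D * (C1 - C2) / dx
J = 3.79535e-16 * (4.54 - 0.82) / 2e-03
J = 7.059e-13 kg/(m^2*s)


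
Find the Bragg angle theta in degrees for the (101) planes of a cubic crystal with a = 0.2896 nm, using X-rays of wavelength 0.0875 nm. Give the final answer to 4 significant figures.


d = a / sqrt(h^2+k^2+l^2)
d = 0.2896 / sqrt(2) = 0.204778 nm
lambda = 2*d*sin(theta)  =>  sin(theta) = lambda / (2*d)
sin(theta) = 0.0875 / (2 * 0.204778) = 0.213646
theta = 12.34 deg


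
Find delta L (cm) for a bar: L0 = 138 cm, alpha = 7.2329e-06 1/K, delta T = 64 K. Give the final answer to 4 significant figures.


dL = L0 * alpha * dT
dL = 138 * 7.2329e-06 * 64
dL = 0.06388 cm


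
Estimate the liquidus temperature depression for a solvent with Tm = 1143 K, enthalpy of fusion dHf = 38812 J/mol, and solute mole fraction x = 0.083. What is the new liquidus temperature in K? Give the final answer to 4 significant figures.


dT = R*Tm^2*x / dHf
dT = 8.314 * 1143^2 * 0.083 / 38812
dT = 23.2281 K
T_new = 1143 - 23.2281 = 1120 K


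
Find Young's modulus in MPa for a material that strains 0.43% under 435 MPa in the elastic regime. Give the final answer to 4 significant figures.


E = sigma / epsilon
epsilon = 0.43% = 4.3e-03
E = 435 / 4.3e-03
E = 101200 MPa


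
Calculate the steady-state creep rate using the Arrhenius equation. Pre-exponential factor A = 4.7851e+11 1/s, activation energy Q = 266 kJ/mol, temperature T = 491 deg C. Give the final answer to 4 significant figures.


rate = A * exp(-Q / (R*T))
T = 491 + 273.15 = 764.15 K
rate = 4.7851e+11 * exp(-266e3 / (8.314 * 764.15))
rate = 3.136e-07 1/s


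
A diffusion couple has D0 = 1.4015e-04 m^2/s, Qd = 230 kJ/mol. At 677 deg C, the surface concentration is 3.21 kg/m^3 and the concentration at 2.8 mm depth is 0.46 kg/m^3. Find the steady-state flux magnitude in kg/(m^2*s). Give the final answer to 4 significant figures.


Step 1: D = D0 * exp(-Qd/(R*T))
T = 677 + 273.15 = 950.15 K
D = 1.4015e-04 * exp(-230e3 / (8.314 * 950.15)) = 3.17579e-17 m^2/s
Step 2: J = D * (C1 - C2) / dx
J = 3.17579e-17 * (3.21 - 0.46) / 2.8e-03
J = 3.119e-14 kg/(m^2*s)


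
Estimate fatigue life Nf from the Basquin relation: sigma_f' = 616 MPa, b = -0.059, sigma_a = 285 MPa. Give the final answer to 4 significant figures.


sigma_a = sigma_f' * (2*Nf)^b
2*Nf = (sigma_a / sigma_f')^(1/b)
2*Nf = (285 / 616)^(1/-0.059)
2*Nf = 471508
Nf = 235800 cycles


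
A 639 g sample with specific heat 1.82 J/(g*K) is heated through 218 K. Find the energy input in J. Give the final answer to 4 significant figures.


Q = m * cp * dT
Q = 639 * 1.82 * 218
Q = 253500 J


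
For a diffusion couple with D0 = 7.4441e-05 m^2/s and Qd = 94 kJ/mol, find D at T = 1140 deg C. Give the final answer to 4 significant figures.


D = D0 * exp(-Qd / (R*T))
T = 1413.15 K
D = 7.4441e-05 * exp(-94e3 / (8.314 * 1413.15))
D = 2.495e-08 m^2/s


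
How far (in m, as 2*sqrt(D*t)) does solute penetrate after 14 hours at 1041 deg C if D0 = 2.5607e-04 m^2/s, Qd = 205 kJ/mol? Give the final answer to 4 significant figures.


Step 1: D = D0 * exp(-Qd/(R*T))
T = 1314.15 K
D = 2.5607e-04 * exp(-205e3 / (8.314 * 1314.15)) = 1.81867e-12 m^2/s
Step 2: L = 2*sqrt(D*t)
t = 14 h = 50400 s
L = 2*sqrt(1.81867e-12 * 50400) = 6.055e-04 m


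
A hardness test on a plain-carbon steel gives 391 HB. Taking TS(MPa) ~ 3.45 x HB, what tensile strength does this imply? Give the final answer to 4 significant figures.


TS (MPa) = 3.45 * HB
TS = 3.45 * 391
TS = 1349 MPa


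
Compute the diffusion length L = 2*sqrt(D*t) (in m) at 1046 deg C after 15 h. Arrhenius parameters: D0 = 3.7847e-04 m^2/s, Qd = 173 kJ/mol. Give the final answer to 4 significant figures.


Step 1: D = D0 * exp(-Qd/(R*T))
T = 1319.15 K
D = 3.7847e-04 * exp(-173e3 / (8.314 * 1319.15)) = 5.33912e-11 m^2/s
Step 2: L = 2*sqrt(D*t)
t = 15 h = 54000 s
L = 2*sqrt(5.33912e-11 * 54000) = 3.396e-03 m


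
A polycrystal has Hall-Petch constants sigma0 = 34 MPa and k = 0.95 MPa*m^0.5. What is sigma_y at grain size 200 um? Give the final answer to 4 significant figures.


sigma_y = sigma0 + k / sqrt(d)
d = 200 um = 2e-04 m
sigma_y = 34 + 0.95 / sqrt(2e-04)
sigma_y = 101.2 MPa


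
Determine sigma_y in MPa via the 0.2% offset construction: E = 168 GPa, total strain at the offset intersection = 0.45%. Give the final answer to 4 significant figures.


Offset strain = 0.002
Elastic strain at yield = total_strain - offset = 4.5e-03 - 0.002 = 2.5e-03
sigma_y = E * elastic_strain = 168000 * 2.5e-03
sigma_y = 420 MPa


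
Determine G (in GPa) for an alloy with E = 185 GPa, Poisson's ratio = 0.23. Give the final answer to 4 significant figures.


G = E / (2*(1+nu))
G = 185 / (2*(1+0.23))
G = 75.2 GPa


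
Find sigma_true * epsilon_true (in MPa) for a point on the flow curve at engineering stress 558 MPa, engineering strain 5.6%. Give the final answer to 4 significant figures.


sigma_true = sigma_eng * (1 + epsilon_eng)
sigma_true = 558 * (1 + 0.056) = 589.248 MPa
epsilon_true = ln(1 + epsilon_eng)
epsilon_true = ln(1 + 0.056) = 0.0544882
sigma_true * epsilon_true = 589.248 * 0.0544882 = 32.11 MPa


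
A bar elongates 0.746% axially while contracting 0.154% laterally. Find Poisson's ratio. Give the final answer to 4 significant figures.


nu = -epsilon_lat / epsilon_axial
Lateral strain is contraction (negative), so using magnitudes:
nu = 0.154 / 0.746
nu = 0.2064


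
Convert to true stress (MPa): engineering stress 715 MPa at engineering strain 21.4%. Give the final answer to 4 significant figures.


sigma_true = sigma_eng * (1 + epsilon_eng)
sigma_true = 715 * (1 + 0.214)
sigma_true = 868 MPa


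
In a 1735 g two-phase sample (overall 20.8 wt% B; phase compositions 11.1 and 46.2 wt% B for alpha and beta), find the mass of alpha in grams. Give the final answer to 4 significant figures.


f_alpha = (C_beta - C0) / (C_beta - C_alpha)
f_alpha = (46.2 - 20.8) / (46.2 - 11.1) = 0.723647
m_alpha = f_alpha * m_total = 0.723647 * 1735 = 1256 g


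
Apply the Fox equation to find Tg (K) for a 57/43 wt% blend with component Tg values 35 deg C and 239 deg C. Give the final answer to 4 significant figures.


1/Tg = w1/Tg1 + w2/Tg2 (in Kelvin)
Tg1 = 308.15 K, Tg2 = 512.15 K
1/Tg = 0.57/308.15 + 0.43/512.15
Tg = 371.8 K


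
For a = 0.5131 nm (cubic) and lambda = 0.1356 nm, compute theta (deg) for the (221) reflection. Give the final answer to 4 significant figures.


d = a / sqrt(h^2+k^2+l^2)
d = 0.5131 / sqrt(9) = 0.171033 nm
lambda = 2*d*sin(theta)  =>  sin(theta) = lambda / (2*d)
sin(theta) = 0.1356 / (2 * 0.171033) = 0.396414
theta = 23.35 deg


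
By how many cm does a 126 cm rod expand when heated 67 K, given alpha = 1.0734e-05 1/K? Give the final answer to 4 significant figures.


dL = L0 * alpha * dT
dL = 126 * 1.0734e-05 * 67
dL = 0.09062 cm


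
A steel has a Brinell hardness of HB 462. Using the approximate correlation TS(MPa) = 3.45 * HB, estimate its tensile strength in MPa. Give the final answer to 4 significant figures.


TS (MPa) = 3.45 * HB
TS = 3.45 * 462
TS = 1594 MPa


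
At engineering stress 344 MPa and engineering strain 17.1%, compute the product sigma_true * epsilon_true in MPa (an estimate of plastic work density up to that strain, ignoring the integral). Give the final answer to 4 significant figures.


sigma_true = sigma_eng * (1 + epsilon_eng)
sigma_true = 344 * (1 + 0.171) = 402.824 MPa
epsilon_true = ln(1 + epsilon_eng)
epsilon_true = ln(1 + 0.171) = 0.157858
sigma_true * epsilon_true = 402.824 * 0.157858 = 63.59 MPa


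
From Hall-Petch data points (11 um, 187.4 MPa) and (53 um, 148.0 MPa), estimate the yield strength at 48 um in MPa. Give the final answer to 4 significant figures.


sigma_y = sigma0 + k / sqrt(d)
1/sqrt(d1) = 1/sqrt(1.1e-05) = 301.511;  1/sqrt(d2) = 137.361
k = (sigma1 - sigma2) / (1/sqrt(d1) - 1/sqrt(d2)) = (187.4 - 148.0) / (301.511 - 137.361) = 0.240023 MPa*m^0.5
sigma0 = sigma1 - k/sqrt(d1) = 187.4 - 0.240023*301.511 = 115.03 MPa
sigma_y(d3) = 115.03 + 0.240023 / sqrt(4.8e-05) = 149.7 MPa


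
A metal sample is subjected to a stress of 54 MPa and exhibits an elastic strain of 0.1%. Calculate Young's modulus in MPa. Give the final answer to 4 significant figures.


E = sigma / epsilon
epsilon = 0.1% = 1e-03
E = 54 / 1e-03
E = 54000 MPa


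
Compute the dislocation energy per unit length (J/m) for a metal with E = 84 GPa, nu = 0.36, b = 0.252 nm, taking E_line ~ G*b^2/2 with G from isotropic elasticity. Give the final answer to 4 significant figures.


Step 1: G = E / (2*(1+nu))
G = 84 / (2*(1+0.36)) = 30.8824 GPa = 3.08824e+10 Pa
Step 2: E_line = G*b^2/2
b = 0.252 nm = 2.52e-10 m
E_line = 0.5 * 3.08824e+10 * (2.52e-10)^2 = 9.806e-10 J/m


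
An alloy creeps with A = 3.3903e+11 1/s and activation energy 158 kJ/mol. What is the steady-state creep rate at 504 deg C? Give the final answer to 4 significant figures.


rate = A * exp(-Q / (R*T))
T = 504 + 273.15 = 777.15 K
rate = 3.3903e+11 * exp(-158e3 / (8.314 * 777.15))
rate = 8.132 1/s


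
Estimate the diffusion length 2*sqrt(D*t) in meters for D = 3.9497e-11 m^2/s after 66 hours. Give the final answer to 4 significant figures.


t = 66 hr = 237600 s
Diffusion length = 2*sqrt(D*t)
= 2*sqrt(3.9497e-11 * 237600)
= 6.127e-03 m


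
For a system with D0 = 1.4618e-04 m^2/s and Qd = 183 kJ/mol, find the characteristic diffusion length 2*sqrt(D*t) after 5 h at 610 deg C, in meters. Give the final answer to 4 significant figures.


Step 1: D = D0 * exp(-Qd/(R*T))
T = 883.15 K
D = 1.4618e-04 * exp(-183e3 / (8.314 * 883.15)) = 2.19185e-15 m^2/s
Step 2: L = 2*sqrt(D*t)
t = 5 h = 18000 s
L = 2*sqrt(2.19185e-15 * 18000) = 1.256e-05 m


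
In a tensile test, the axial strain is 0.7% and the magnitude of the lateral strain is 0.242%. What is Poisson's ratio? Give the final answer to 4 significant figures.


nu = -epsilon_lat / epsilon_axial
Lateral strain is contraction (negative), so using magnitudes:
nu = 0.242 / 0.7
nu = 0.3457


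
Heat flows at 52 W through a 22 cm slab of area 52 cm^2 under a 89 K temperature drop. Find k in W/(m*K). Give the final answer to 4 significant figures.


k = Q*L / (A*dT)
L = 0.22 m, A = 5.2e-03 m^2
k = 52 * 0.22 / (5.2e-03 * 89)
k = 24.72 W/(m*K)


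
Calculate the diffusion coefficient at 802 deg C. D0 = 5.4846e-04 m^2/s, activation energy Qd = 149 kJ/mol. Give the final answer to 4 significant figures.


D = D0 * exp(-Qd / (R*T))
T = 1075.15 K
D = 5.4846e-04 * exp(-149e3 / (8.314 * 1075.15))
D = 3.162e-11 m^2/s


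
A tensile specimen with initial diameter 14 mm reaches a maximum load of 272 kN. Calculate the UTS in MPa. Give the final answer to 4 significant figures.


A0 = pi*(d/2)^2 = pi*(14/2)^2 = 153.938 mm^2
UTS = F_max / A0 = 272*1000 / 153.938
UTS = 1767 MPa


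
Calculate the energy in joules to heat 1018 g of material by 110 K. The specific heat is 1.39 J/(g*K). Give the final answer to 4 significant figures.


Q = m * cp * dT
Q = 1018 * 1.39 * 110
Q = 155700 J


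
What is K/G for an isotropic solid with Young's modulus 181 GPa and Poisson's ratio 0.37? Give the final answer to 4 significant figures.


G = E / (2*(1+nu))
G = 181 / (2*(1+0.37)) = 66.0584 GPa
K = E / (3*(1-2*nu))
K = 181 / (3*(1-2*0.37)) = 232.051 GPa
K/G = 232.051 / 66.0584 = 3.513


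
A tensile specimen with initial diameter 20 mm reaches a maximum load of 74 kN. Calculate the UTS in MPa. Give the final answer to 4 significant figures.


A0 = pi*(d/2)^2 = pi*(20/2)^2 = 314.159 mm^2
UTS = F_max / A0 = 74*1000 / 314.159
UTS = 235.5 MPa


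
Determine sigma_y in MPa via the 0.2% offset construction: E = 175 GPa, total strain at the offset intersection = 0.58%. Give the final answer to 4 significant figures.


Offset strain = 0.002
Elastic strain at yield = total_strain - offset = 5.8e-03 - 0.002 = 3.8e-03
sigma_y = E * elastic_strain = 175000 * 3.8e-03
sigma_y = 665 MPa


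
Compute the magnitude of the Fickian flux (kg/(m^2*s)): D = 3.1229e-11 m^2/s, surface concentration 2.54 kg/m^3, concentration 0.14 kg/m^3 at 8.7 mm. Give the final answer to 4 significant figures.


J = -D * (dC/dx) = D * (C1 - C2) / dx
J = 3.1229e-11 * (2.54 - 0.14) / 8.7e-03
J = 8.615e-09 kg/(m^2*s)


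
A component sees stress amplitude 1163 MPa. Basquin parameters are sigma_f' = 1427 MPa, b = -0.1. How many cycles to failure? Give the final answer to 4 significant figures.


sigma_a = sigma_f' * (2*Nf)^b
2*Nf = (sigma_a / sigma_f')^(1/b)
2*Nf = (1163 / 1427)^(1/-0.1)
2*Nf = 7.73468
Nf = 3.867 cycles


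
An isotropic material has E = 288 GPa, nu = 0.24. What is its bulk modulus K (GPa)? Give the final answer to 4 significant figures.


K = E / (3*(1-2*nu))
K = 288 / (3*(1-2*0.24))
K = 184.6 GPa


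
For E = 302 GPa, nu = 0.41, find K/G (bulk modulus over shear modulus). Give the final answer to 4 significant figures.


G = E / (2*(1+nu))
G = 302 / (2*(1+0.41)) = 107.092 GPa
K = E / (3*(1-2*nu))
K = 302 / (3*(1-2*0.41)) = 559.259 GPa
K/G = 559.259 / 107.092 = 5.222


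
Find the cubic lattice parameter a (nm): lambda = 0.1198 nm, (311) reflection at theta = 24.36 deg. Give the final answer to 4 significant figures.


d = lambda / (2*sin(theta))
d = 0.1198 / (2*sin(24.36 deg))
d = 0.145223 nm
a = d * sqrt(h^2+k^2+l^2) = 0.145223 * sqrt(11)
a = 0.4817 nm


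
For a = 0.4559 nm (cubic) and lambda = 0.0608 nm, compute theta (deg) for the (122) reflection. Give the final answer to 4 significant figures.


d = a / sqrt(h^2+k^2+l^2)
d = 0.4559 / sqrt(9) = 0.151967 nm
lambda = 2*d*sin(theta)  =>  sin(theta) = lambda / (2*d)
sin(theta) = 0.0608 / (2 * 0.151967) = 0.200044
theta = 11.54 deg


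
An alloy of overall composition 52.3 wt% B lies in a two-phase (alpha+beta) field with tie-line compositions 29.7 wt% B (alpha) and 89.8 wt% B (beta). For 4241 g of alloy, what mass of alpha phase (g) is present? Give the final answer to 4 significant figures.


f_alpha = (C_beta - C0) / (C_beta - C_alpha)
f_alpha = (89.8 - 52.3) / (89.8 - 29.7) = 0.62396
m_alpha = f_alpha * m_total = 0.62396 * 4241 = 2646 g


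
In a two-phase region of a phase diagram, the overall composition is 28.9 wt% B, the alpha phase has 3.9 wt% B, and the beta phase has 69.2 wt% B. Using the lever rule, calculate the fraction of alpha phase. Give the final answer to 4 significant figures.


f_alpha = (C_beta - C0) / (C_beta - C_alpha)
f_alpha = (69.2 - 28.9) / (69.2 - 3.9)
f_alpha = 0.6172


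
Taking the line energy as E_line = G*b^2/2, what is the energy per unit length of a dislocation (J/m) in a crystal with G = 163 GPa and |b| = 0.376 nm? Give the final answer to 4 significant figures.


E = G*b^2/2
b = 0.376 nm = 3.76e-10 m
G = 163 GPa = 1.63e+11 Pa
E = 0.5 * 1.63e+11 * (3.76e-10)^2
E = 1.152e-08 J/m


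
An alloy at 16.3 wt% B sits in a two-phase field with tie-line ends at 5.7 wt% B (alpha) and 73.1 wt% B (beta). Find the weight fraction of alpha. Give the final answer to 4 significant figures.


f_alpha = (C_beta - C0) / (C_beta - C_alpha)
f_alpha = (73.1 - 16.3) / (73.1 - 5.7)
f_alpha = 0.8427


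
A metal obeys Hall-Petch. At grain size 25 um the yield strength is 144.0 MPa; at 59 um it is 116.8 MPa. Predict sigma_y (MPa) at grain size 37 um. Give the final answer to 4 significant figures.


sigma_y = sigma0 + k / sqrt(d)
1/sqrt(d1) = 1/sqrt(2.5e-05) = 200;  1/sqrt(d2) = 130.189
k = (sigma1 - sigma2) / (1/sqrt(d1) - 1/sqrt(d2)) = (144.0 - 116.8) / (200 - 130.189) = 0.389623 MPa*m^0.5
sigma0 = sigma1 - k/sqrt(d1) = 144.0 - 0.389623*200 = 66.0754 MPa
sigma_y(d3) = 66.0754 + 0.389623 / sqrt(3.7e-05) = 130.1 MPa


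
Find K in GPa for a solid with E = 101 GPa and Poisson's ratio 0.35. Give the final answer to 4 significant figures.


K = E / (3*(1-2*nu))
K = 101 / (3*(1-2*0.35))
K = 112.2 GPa


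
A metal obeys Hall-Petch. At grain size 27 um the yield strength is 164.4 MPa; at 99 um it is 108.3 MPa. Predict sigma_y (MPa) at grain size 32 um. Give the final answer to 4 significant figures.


sigma_y = sigma0 + k / sqrt(d)
1/sqrt(d1) = 1/sqrt(2.7e-05) = 192.45;  1/sqrt(d2) = 100.504
k = (sigma1 - sigma2) / (1/sqrt(d1) - 1/sqrt(d2)) = (164.4 - 108.3) / (192.45 - 100.504) = 0.610139 MPa*m^0.5
sigma0 = sigma1 - k/sqrt(d1) = 164.4 - 0.610139*192.45 = 46.9788 MPa
sigma_y(d3) = 46.9788 + 0.610139 / sqrt(3.2e-05) = 154.8 MPa


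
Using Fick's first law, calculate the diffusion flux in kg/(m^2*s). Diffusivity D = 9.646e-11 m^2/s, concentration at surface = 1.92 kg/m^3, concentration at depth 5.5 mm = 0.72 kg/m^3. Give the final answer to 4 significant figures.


J = -D * (dC/dx) = D * (C1 - C2) / dx
J = 9.646e-11 * (1.92 - 0.72) / 5.5e-03
J = 2.105e-08 kg/(m^2*s)


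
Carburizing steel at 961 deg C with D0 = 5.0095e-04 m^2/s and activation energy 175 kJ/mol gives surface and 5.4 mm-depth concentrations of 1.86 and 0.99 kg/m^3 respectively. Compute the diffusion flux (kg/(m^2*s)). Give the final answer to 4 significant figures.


Step 1: D = D0 * exp(-Qd/(R*T))
T = 961 + 273.15 = 1234.15 K
D = 5.0095e-04 * exp(-175e3 / (8.314 * 1234.15)) = 1.96227e-11 m^2/s
Step 2: J = D * (C1 - C2) / dx
J = 1.96227e-11 * (1.86 - 0.99) / 5.4e-03
J = 3.161e-09 kg/(m^2*s)


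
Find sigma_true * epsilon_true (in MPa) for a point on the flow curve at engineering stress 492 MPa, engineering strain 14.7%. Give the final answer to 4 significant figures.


sigma_true = sigma_eng * (1 + epsilon_eng)
sigma_true = 492 * (1 + 0.147) = 564.324 MPa
epsilon_true = ln(1 + epsilon_eng)
epsilon_true = ln(1 + 0.147) = 0.13715
sigma_true * epsilon_true = 564.324 * 0.13715 = 77.4 MPa


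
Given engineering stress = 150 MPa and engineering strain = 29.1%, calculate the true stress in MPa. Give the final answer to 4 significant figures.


sigma_true = sigma_eng * (1 + epsilon_eng)
sigma_true = 150 * (1 + 0.291)
sigma_true = 193.7 MPa


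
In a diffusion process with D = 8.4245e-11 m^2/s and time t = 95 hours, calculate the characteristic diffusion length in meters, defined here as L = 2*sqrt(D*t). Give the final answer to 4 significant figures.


t = 95 hr = 342000 s
Diffusion length = 2*sqrt(D*t)
= 2*sqrt(8.4245e-11 * 342000)
= 0.01074 m


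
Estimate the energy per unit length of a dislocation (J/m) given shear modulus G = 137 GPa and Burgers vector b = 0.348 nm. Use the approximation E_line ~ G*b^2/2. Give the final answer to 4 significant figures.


E = G*b^2/2
b = 0.348 nm = 3.48e-10 m
G = 137 GPa = 1.37e+11 Pa
E = 0.5 * 1.37e+11 * (3.48e-10)^2
E = 8.296e-09 J/m


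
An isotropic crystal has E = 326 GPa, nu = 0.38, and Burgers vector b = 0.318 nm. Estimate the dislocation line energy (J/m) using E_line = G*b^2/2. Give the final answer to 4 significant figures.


Step 1: G = E / (2*(1+nu))
G = 326 / (2*(1+0.38)) = 118.116 GPa = 1.18116e+11 Pa
Step 2: E_line = G*b^2/2
b = 0.318 nm = 3.18e-10 m
E_line = 0.5 * 1.18116e+11 * (3.18e-10)^2 = 5.972e-09 J/m


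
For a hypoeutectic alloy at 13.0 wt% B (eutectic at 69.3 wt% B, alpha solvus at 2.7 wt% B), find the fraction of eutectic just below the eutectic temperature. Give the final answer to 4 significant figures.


f_primary = (C_e - C0) / (C_e - C_alpha_max)
f_primary = (69.3 - 13.0) / (69.3 - 2.7)
f_primary = 0.845345
f_eutectic = 1 - 0.845345 = 0.1547


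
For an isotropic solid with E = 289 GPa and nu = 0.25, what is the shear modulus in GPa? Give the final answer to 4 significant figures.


G = E / (2*(1+nu))
G = 289 / (2*(1+0.25))
G = 115.6 GPa


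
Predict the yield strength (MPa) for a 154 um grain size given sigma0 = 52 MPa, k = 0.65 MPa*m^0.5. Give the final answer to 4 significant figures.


sigma_y = sigma0 + k / sqrt(d)
d = 154 um = 1.54e-04 m
sigma_y = 52 + 0.65 / sqrt(1.54e-04)
sigma_y = 104.4 MPa


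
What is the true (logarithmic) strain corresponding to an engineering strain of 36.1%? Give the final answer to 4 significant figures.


epsilon_true = ln(1 + epsilon_eng)
epsilon_true = ln(1 + 0.361)
epsilon_true = 0.3082


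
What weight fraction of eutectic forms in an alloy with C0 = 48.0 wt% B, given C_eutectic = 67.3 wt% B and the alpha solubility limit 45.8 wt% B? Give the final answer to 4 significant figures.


f_primary = (C_e - C0) / (C_e - C_alpha_max)
f_primary = (67.3 - 48.0) / (67.3 - 45.8)
f_primary = 0.897674
f_eutectic = 1 - 0.897674 = 0.1023


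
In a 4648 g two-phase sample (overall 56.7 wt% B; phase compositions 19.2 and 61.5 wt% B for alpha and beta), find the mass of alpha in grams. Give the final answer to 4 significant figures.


f_alpha = (C_beta - C0) / (C_beta - C_alpha)
f_alpha = (61.5 - 56.7) / (61.5 - 19.2) = 0.113475
m_alpha = f_alpha * m_total = 0.113475 * 4648 = 527.4 g


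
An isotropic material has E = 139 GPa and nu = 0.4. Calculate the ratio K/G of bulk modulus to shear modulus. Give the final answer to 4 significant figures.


G = E / (2*(1+nu))
G = 139 / (2*(1+0.4)) = 49.6429 GPa
K = E / (3*(1-2*nu))
K = 139 / (3*(1-2*0.4)) = 231.667 GPa
K/G = 231.667 / 49.6429 = 4.667


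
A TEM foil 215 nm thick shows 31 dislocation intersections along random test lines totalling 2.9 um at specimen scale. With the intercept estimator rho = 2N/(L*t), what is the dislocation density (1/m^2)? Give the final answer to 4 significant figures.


rho = 2N / (L * t)
L = 2.9 um = 2.9e-06 m, t = 215 nm = 2.15e-07 m
rho = 2 * 31 / (2.9e-06 * 2.15e-07)
rho = 9.944e+13 1/m^2


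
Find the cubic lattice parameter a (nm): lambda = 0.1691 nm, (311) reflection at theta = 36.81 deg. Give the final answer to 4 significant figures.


d = lambda / (2*sin(theta))
d = 0.1691 / (2*sin(36.81 deg))
d = 0.141113 nm
a = d * sqrt(h^2+k^2+l^2) = 0.141113 * sqrt(11)
a = 0.468 nm


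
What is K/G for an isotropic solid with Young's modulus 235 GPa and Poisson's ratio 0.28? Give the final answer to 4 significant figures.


G = E / (2*(1+nu))
G = 235 / (2*(1+0.28)) = 91.7969 GPa
K = E / (3*(1-2*nu))
K = 235 / (3*(1-2*0.28)) = 178.03 GPa
K/G = 178.03 / 91.7969 = 1.939


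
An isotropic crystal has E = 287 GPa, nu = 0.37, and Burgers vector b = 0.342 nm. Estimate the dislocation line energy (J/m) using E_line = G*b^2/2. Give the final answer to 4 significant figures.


Step 1: G = E / (2*(1+nu))
G = 287 / (2*(1+0.37)) = 104.745 GPa = 1.04745e+11 Pa
Step 2: E_line = G*b^2/2
b = 0.342 nm = 3.42e-10 m
E_line = 0.5 * 1.04745e+11 * (3.42e-10)^2 = 6.126e-09 J/m


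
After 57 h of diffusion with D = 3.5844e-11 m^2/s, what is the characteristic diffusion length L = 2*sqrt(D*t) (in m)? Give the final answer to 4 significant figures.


t = 57 hr = 205200 s
Diffusion length = 2*sqrt(D*t)
= 2*sqrt(3.5844e-11 * 205200)
= 5.424e-03 m


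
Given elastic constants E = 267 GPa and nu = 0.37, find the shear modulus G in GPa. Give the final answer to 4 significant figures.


G = E / (2*(1+nu))
G = 267 / (2*(1+0.37))
G = 97.45 GPa


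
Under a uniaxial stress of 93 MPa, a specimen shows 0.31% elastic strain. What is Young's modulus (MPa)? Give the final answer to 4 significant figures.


E = sigma / epsilon
epsilon = 0.31% = 3.1e-03
E = 93 / 3.1e-03
E = 30000 MPa


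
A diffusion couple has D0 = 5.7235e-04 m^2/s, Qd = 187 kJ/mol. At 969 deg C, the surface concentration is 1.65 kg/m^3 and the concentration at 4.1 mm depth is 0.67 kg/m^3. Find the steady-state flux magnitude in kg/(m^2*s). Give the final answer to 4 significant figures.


Step 1: D = D0 * exp(-Qd/(R*T))
T = 969 + 273.15 = 1242.15 K
D = 5.7235e-04 * exp(-187e3 / (8.314 * 1242.15)) = 7.82873e-12 m^2/s
Step 2: J = D * (C1 - C2) / dx
J = 7.82873e-12 * (1.65 - 0.67) / 4.1e-03
J = 1.871e-09 kg/(m^2*s)


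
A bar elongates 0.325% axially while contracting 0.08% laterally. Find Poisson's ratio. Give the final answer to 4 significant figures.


nu = -epsilon_lat / epsilon_axial
Lateral strain is contraction (negative), so using magnitudes:
nu = 0.08 / 0.325
nu = 0.2462


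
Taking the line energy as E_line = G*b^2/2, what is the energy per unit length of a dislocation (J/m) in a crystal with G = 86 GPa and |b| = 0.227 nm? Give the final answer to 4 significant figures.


E = G*b^2/2
b = 0.227 nm = 2.27e-10 m
G = 86 GPa = 8.6e+10 Pa
E = 0.5 * 8.6e+10 * (2.27e-10)^2
E = 2.216e-09 J/m


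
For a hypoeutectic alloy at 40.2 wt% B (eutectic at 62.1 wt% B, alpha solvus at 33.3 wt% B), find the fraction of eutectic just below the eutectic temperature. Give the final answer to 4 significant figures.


f_primary = (C_e - C0) / (C_e - C_alpha_max)
f_primary = (62.1 - 40.2) / (62.1 - 33.3)
f_primary = 0.760417
f_eutectic = 1 - 0.760417 = 0.2396


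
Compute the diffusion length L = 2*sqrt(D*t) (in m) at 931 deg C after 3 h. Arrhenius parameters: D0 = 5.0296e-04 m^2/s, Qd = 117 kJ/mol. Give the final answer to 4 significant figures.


Step 1: D = D0 * exp(-Qd/(R*T))
T = 1204.15 K
D = 5.0296e-04 * exp(-117e3 / (8.314 * 1204.15)) = 4.22693e-09 m^2/s
Step 2: L = 2*sqrt(D*t)
t = 3 h = 10800 s
L = 2*sqrt(4.22693e-09 * 10800) = 0.01351 m


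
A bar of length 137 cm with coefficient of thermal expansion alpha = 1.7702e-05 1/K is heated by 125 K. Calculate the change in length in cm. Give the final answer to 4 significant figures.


dL = L0 * alpha * dT
dL = 137 * 1.7702e-05 * 125
dL = 0.3031 cm


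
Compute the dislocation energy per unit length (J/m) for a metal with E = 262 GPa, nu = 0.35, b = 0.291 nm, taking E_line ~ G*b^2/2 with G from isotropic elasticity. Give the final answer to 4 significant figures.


Step 1: G = E / (2*(1+nu))
G = 262 / (2*(1+0.35)) = 97.037 GPa = 9.7037e+10 Pa
Step 2: E_line = G*b^2/2
b = 0.291 nm = 2.91e-10 m
E_line = 0.5 * 9.7037e+10 * (2.91e-10)^2 = 4.109e-09 J/m


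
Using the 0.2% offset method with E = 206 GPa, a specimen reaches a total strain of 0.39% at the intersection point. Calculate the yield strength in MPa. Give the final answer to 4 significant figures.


Offset strain = 0.002
Elastic strain at yield = total_strain - offset = 3.9e-03 - 0.002 = 1.9e-03
sigma_y = E * elastic_strain = 206000 * 1.9e-03
sigma_y = 391.4 MPa


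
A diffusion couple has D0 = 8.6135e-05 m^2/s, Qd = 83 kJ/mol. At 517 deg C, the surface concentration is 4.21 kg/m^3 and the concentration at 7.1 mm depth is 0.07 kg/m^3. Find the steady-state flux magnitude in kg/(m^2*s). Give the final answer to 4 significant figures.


Step 1: D = D0 * exp(-Qd/(R*T))
T = 517 + 273.15 = 790.15 K
D = 8.6135e-05 * exp(-83e3 / (8.314 * 790.15)) = 2.80595e-10 m^2/s
Step 2: J = D * (C1 - C2) / dx
J = 2.80595e-10 * (4.21 - 0.07) / 7.1e-03
J = 1.636e-07 kg/(m^2*s)


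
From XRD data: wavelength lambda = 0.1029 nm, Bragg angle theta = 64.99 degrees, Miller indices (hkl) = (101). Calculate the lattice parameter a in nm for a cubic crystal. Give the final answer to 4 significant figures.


d = lambda / (2*sin(theta))
d = 0.1029 / (2*sin(64.99 deg))
d = 0.0567734 nm
a = d * sqrt(h^2+k^2+l^2) = 0.0567734 * sqrt(2)
a = 0.08029 nm


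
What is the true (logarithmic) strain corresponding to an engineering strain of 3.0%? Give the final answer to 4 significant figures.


epsilon_true = ln(1 + epsilon_eng)
epsilon_true = ln(1 + 0.03)
epsilon_true = 0.02956


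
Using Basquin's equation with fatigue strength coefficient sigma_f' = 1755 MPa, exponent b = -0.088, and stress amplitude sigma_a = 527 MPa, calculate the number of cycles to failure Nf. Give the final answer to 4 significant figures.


sigma_a = sigma_f' * (2*Nf)^b
2*Nf = (sigma_a / sigma_f')^(1/b)
2*Nf = (527 / 1755)^(1/-0.088)
2*Nf = 865206
Nf = 432600 cycles


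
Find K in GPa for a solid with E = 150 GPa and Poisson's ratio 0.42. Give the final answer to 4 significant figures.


K = E / (3*(1-2*nu))
K = 150 / (3*(1-2*0.42))
K = 312.5 GPa


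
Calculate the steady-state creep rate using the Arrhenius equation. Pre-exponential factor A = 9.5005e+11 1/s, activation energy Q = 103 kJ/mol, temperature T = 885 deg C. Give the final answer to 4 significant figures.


rate = A * exp(-Q / (R*T))
T = 885 + 273.15 = 1158.15 K
rate = 9.5005e+11 * exp(-103e3 / (8.314 * 1158.15))
rate = 2.148e+07 1/s


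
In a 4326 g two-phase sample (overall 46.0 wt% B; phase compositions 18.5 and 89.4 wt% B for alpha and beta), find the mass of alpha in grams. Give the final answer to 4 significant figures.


f_alpha = (C_beta - C0) / (C_beta - C_alpha)
f_alpha = (89.4 - 46.0) / (89.4 - 18.5) = 0.61213
m_alpha = f_alpha * m_total = 0.61213 * 4326 = 2648 g


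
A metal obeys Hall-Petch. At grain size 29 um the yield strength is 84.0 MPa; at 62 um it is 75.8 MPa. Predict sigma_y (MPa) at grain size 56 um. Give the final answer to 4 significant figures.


sigma_y = sigma0 + k / sqrt(d)
1/sqrt(d1) = 1/sqrt(2.9e-05) = 185.695;  1/sqrt(d2) = 127
k = (sigma1 - sigma2) / (1/sqrt(d1) - 1/sqrt(d2)) = (84.0 - 75.8) / (185.695 - 127) = 0.139705 MPa*m^0.5
sigma0 = sigma1 - k/sqrt(d1) = 84.0 - 0.139705*185.695 = 58.0575 MPa
sigma_y(d3) = 58.0575 + 0.139705 / sqrt(5.6e-05) = 76.73 MPa


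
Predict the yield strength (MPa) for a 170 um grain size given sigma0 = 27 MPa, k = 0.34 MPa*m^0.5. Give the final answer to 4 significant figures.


sigma_y = sigma0 + k / sqrt(d)
d = 170 um = 1.7e-04 m
sigma_y = 27 + 0.34 / sqrt(1.7e-04)
sigma_y = 53.08 MPa


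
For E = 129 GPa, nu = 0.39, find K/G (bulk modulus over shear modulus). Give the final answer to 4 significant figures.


G = E / (2*(1+nu))
G = 129 / (2*(1+0.39)) = 46.4029 GPa
K = E / (3*(1-2*nu))
K = 129 / (3*(1-2*0.39)) = 195.455 GPa
K/G = 195.455 / 46.4029 = 4.212


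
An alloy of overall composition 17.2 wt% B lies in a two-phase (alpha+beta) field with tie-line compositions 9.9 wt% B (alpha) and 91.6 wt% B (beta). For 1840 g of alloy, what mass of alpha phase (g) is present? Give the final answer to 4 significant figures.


f_alpha = (C_beta - C0) / (C_beta - C_alpha)
f_alpha = (91.6 - 17.2) / (91.6 - 9.9) = 0.910649
m_alpha = f_alpha * m_total = 0.910649 * 1840 = 1676 g


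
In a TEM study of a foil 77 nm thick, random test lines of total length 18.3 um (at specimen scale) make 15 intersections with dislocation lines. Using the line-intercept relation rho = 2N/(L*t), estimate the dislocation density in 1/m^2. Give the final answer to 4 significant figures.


rho = 2N / (L * t)
L = 18.3 um = 1.83e-05 m, t = 77 nm = 7.7e-08 m
rho = 2 * 15 / (1.83e-05 * 7.7e-08)
rho = 2.129e+13 1/m^2


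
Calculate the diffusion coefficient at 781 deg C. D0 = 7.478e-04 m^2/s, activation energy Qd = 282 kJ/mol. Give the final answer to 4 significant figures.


D = D0 * exp(-Qd / (R*T))
T = 1054.15 K
D = 7.478e-04 * exp(-282e3 / (8.314 * 1054.15))
D = 7.939e-18 m^2/s


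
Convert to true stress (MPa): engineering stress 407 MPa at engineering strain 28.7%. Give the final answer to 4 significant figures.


sigma_true = sigma_eng * (1 + epsilon_eng)
sigma_true = 407 * (1 + 0.287)
sigma_true = 523.8 MPa


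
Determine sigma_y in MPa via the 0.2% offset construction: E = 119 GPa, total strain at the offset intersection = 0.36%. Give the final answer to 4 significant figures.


Offset strain = 0.002
Elastic strain at yield = total_strain - offset = 3.6e-03 - 0.002 = 1.6e-03
sigma_y = E * elastic_strain = 119000 * 1.6e-03
sigma_y = 190.4 MPa


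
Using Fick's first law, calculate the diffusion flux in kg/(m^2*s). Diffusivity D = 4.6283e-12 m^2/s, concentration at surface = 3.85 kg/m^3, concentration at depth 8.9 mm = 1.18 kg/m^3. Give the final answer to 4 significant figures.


J = -D * (dC/dx) = D * (C1 - C2) / dx
J = 4.6283e-12 * (3.85 - 1.18) / 8.9e-03
J = 1.388e-09 kg/(m^2*s)


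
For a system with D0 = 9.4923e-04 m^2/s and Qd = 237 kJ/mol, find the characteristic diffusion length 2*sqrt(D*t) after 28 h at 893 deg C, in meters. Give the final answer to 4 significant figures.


Step 1: D = D0 * exp(-Qd/(R*T))
T = 1166.15 K
D = 9.4923e-04 * exp(-237e3 / (8.314 * 1166.15)) = 2.29717e-14 m^2/s
Step 2: L = 2*sqrt(D*t)
t = 28 h = 100800 s
L = 2*sqrt(2.29717e-14 * 100800) = 9.624e-05 m


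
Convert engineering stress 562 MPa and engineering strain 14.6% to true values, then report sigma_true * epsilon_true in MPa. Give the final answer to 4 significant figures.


sigma_true = sigma_eng * (1 + epsilon_eng)
sigma_true = 562 * (1 + 0.146) = 644.052 MPa
epsilon_true = ln(1 + epsilon_eng)
epsilon_true = ln(1 + 0.146) = 0.136278
sigma_true * epsilon_true = 644.052 * 0.136278 = 87.77 MPa


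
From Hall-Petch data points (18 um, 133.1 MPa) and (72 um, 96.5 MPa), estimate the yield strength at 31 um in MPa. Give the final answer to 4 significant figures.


sigma_y = sigma0 + k / sqrt(d)
1/sqrt(d1) = 1/sqrt(1.8e-05) = 235.702;  1/sqrt(d2) = 117.851
k = (sigma1 - sigma2) / (1/sqrt(d1) - 1/sqrt(d2)) = (133.1 - 96.5) / (235.702 - 117.851) = 0.310561 MPa*m^0.5
sigma0 = sigma1 - k/sqrt(d1) = 133.1 - 0.310561*235.702 = 59.9 MPa
sigma_y(d3) = 59.9 + 0.310561 / sqrt(3.1e-05) = 115.7 MPa


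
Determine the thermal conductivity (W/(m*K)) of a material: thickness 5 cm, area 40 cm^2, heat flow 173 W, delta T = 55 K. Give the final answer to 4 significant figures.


k = Q*L / (A*dT)
L = 0.05 m, A = 4e-03 m^2
k = 173 * 0.05 / (4e-03 * 55)
k = 39.32 W/(m*K)


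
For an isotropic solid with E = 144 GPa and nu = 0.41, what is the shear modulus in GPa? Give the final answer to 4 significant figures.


G = E / (2*(1+nu))
G = 144 / (2*(1+0.41))
G = 51.06 GPa


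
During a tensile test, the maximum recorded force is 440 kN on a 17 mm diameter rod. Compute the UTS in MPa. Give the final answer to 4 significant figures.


A0 = pi*(d/2)^2 = pi*(17/2)^2 = 226.98 mm^2
UTS = F_max / A0 = 440*1000 / 226.98
UTS = 1938 MPa


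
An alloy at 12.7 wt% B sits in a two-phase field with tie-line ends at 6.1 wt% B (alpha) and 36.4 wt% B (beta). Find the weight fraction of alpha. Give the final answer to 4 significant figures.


f_alpha = (C_beta - C0) / (C_beta - C_alpha)
f_alpha = (36.4 - 12.7) / (36.4 - 6.1)
f_alpha = 0.7822


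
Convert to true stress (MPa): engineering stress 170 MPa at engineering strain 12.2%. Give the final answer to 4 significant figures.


sigma_true = sigma_eng * (1 + epsilon_eng)
sigma_true = 170 * (1 + 0.122)
sigma_true = 190.7 MPa


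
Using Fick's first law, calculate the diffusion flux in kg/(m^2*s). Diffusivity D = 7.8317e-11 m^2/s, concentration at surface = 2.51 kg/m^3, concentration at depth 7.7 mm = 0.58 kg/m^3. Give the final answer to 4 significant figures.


J = -D * (dC/dx) = D * (C1 - C2) / dx
J = 7.8317e-11 * (2.51 - 0.58) / 7.7e-03
J = 1.963e-08 kg/(m^2*s)


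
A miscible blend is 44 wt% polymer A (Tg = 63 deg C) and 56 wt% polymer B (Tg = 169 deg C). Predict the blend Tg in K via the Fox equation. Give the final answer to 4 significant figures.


1/Tg = w1/Tg1 + w2/Tg2 (in Kelvin)
Tg1 = 336.15 K, Tg2 = 442.15 K
1/Tg = 0.44/336.15 + 0.56/442.15
Tg = 388.3 K
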